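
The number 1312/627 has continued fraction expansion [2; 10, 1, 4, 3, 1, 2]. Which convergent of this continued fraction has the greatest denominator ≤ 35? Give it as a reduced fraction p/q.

23/11

a_0 = 2: 2/1  (≤ bound)
a_1 = 10: 21/10  (≤ bound)
a_2 = 1: 23/11  (≤ bound)
a_3 = 4: 113/54  (> 35, stop)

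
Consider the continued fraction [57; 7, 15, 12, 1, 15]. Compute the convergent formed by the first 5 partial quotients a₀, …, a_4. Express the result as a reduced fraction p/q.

79141/1385

Start with 1.
12 + 1/(1/1) = 12 + 1/1 = 13/1
15 + 1/(13/1) = 15 + 1/13 = 196/13
7 + 1/(196/13) = 7 + 13/196 = 1385/196
57 + 1/(1385/196) = 57 + 196/1385 = 79141/1385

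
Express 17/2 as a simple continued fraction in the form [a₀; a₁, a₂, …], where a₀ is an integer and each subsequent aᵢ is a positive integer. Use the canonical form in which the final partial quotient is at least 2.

17 = 8·2 + 1, so a_0 = 8
2 = 2·1 + 0, so a_1 = 2

[8; 2]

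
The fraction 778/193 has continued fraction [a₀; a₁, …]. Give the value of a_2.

6

778 ÷ 193 → quotient 4, remainder 6
193 ÷ 6 → quotient 32, remainder 1
6 ÷ 1 → quotient 6, remainder 0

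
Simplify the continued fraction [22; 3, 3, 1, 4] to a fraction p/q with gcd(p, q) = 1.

a_0 = 22: 22/1
a_1 = 3: 67/3
a_2 = 3: 223/10
a_3 = 1: 290/13
a_4 = 4: 1383/62

1383/62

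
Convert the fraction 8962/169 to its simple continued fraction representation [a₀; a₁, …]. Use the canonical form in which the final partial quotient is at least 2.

8962 = 53·169 + 5, so a_0 = 53
169 = 33·5 + 4, so a_1 = 33
5 = 1·4 + 1, so a_2 = 1
4 = 4·1 + 0, so a_3 = 4

[53; 33, 1, 4]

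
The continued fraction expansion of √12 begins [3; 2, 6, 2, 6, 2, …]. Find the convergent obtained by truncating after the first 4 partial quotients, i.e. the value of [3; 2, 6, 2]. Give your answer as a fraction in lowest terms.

Start with 2.
6 + 1/(2/1) = 6 + 1/2 = 13/2
2 + 1/(13/2) = 2 + 2/13 = 28/13
3 + 1/(28/13) = 3 + 13/28 = 97/28

97/28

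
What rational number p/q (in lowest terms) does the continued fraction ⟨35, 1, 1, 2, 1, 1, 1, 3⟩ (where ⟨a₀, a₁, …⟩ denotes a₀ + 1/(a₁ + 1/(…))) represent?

2455/69

Use the convergent recurrence hₖ = aₖ·hₖ₋₁ + hₖ₋₂ (and likewise for the denominators kₖ):
a_0 = 35: 35/1
a_1 = 1: 36/1
a_2 = 1: 71/2
a_3 = 2: 178/5
a_4 = 1: 249/7
a_5 = 1: 427/12
a_6 = 1: 676/19
a_7 = 3: 2455/69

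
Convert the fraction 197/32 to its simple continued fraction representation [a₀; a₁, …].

[6; 6, 2, 2]

197 = 6·32 + 5, so a_0 = 6
32 = 6·5 + 2, so a_1 = 6
5 = 2·2 + 1, so a_2 = 2
2 = 2·1 + 0, so a_3 = 2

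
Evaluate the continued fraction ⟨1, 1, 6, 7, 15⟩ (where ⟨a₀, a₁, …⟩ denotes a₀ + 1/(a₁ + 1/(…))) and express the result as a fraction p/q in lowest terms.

1408/757

a_0 = 1: 1/1
a_1 = 1: 2/1
a_2 = 6: 13/7
a_3 = 7: 93/50
a_4 = 15: 1408/757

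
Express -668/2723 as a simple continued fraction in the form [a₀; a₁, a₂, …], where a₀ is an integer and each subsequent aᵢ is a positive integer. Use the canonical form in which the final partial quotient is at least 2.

[-1; 1, 3, 13, 10, 5]

Run the Euclidean algorithm, recording each quotient:
⌊-668/2723⌋ = -1, remainder 2055
⌊2723/2055⌋ = 1, remainder 668
⌊2055/668⌋ = 3, remainder 51
⌊668/51⌋ = 13, remainder 5
⌊51/5⌋ = 10, remainder 1
⌊5/1⌋ = 5, remainder 0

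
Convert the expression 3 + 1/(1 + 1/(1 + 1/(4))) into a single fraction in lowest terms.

32/9

Use the convergent recurrence hₖ = aₖ·hₖ₋₁ + hₖ₋₂ (and likewise for the denominators kₖ):
a_0 = 3: 3/1
a_1 = 1: 4/1
a_2 = 1: 7/2
a_3 = 4: 32/9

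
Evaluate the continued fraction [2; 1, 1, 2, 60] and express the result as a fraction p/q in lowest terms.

a_0 = 2: 2/1
a_1 = 1: 3/1
a_2 = 1: 5/2
a_3 = 2: 13/5
a_4 = 60: 785/302

785/302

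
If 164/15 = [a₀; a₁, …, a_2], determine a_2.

14

⌊164/15⌋ = 10, remainder 14
⌊15/14⌋ = 1, remainder 1
⌊14/1⌋ = 14, remainder 0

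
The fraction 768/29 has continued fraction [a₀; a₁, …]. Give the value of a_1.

⌊768/29⌋ = 26, remainder 14
⌊29/14⌋ = 2, remainder 1

2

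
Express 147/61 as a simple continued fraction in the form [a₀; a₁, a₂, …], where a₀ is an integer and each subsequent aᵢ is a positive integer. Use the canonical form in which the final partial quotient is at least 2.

Repeatedly divide and take the remainder:
147 = 2·61 + 25, so a_0 = 2
61 = 2·25 + 11, so a_1 = 2
25 = 2·11 + 3, so a_2 = 2
11 = 3·3 + 2, so a_3 = 3
3 = 1·2 + 1, so a_4 = 1
2 = 2·1 + 0, so a_5 = 2

[2; 2, 2, 3, 1, 2]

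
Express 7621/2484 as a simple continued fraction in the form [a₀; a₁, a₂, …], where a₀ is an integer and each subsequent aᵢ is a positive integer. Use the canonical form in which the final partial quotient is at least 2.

7621 ÷ 2484 → quotient 3, remainder 169
2484 ÷ 169 → quotient 14, remainder 118
169 ÷ 118 → quotient 1, remainder 51
118 ÷ 51 → quotient 2, remainder 16
51 ÷ 16 → quotient 3, remainder 3
16 ÷ 3 → quotient 5, remainder 1
3 ÷ 1 → quotient 3, remainder 0

[3; 14, 1, 2, 3, 5, 3]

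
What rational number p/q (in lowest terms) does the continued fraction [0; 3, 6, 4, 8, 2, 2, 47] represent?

51197/161792

Start with 47.
2 + 1/(47/1) = 2 + 1/47 = 95/47
2 + 1/(95/47) = 2 + 47/95 = 237/95
8 + 1/(237/95) = 8 + 95/237 = 1991/237
4 + 1/(1991/237) = 4 + 237/1991 = 8201/1991
6 + 1/(8201/1991) = 6 + 1991/8201 = 51197/8201
3 + 1/(51197/8201) = 3 + 8201/51197 = 161792/51197
0 + 1/(161792/51197) = 0 + 51197/161792 = 51197/161792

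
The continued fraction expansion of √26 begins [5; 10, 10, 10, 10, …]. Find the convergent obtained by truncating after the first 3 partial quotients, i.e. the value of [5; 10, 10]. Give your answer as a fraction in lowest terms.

515/101

Collapse the nested fraction from the inside out:
Start with 10.
10 + 1/(10/1) = 10 + 1/10 = 101/10
5 + 1/(101/10) = 5 + 10/101 = 515/101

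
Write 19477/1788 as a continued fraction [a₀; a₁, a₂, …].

[10; 1, 8, 2, 1, 3, 3, 5]

19477 ÷ 1788 → quotient 10, remainder 1597
1788 ÷ 1597 → quotient 1, remainder 191
1597 ÷ 191 → quotient 8, remainder 69
191 ÷ 69 → quotient 2, remainder 53
69 ÷ 53 → quotient 1, remainder 16
53 ÷ 16 → quotient 3, remainder 5
16 ÷ 5 → quotient 3, remainder 1
5 ÷ 1 → quotient 5, remainder 0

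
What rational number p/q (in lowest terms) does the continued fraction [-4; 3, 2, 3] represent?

-89/24

Start with 3.
2 + 1/(3/1) = 2 + 1/3 = 7/3
3 + 1/(7/3) = 3 + 3/7 = 24/7
-4 + 1/(24/7) = -4 + 7/24 = -89/24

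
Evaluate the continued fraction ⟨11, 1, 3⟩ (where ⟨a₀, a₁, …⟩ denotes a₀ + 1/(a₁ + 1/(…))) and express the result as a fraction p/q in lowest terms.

47/4

a_0 = 11: 11/1
a_1 = 1: 12/1
a_2 = 3: 47/4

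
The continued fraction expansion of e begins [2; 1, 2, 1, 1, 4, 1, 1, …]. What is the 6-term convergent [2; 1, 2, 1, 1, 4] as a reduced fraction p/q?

87/32

Starting at the tail and folding back:
Start with 4.
1 + 1/(4/1) = 1 + 1/4 = 5/4
1 + 1/(5/4) = 1 + 4/5 = 9/5
2 + 1/(9/5) = 2 + 5/9 = 23/9
1 + 1/(23/9) = 1 + 9/23 = 32/23
2 + 1/(32/23) = 2 + 23/32 = 87/32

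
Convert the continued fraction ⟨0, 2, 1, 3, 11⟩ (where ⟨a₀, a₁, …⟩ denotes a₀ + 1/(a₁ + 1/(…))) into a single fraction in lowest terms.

45/124

Start with 11.
3 + 1/(11/1) = 3 + 1/11 = 34/11
1 + 1/(34/11) = 1 + 11/34 = 45/34
2 + 1/(45/34) = 2 + 34/45 = 124/45
0 + 1/(124/45) = 0 + 45/124 = 45/124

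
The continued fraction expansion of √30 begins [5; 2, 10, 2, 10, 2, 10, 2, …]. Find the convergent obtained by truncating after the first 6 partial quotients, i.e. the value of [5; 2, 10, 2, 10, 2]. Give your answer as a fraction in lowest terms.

5291/966

Use the convergent recurrence hₖ = aₖ·hₖ₋₁ + hₖ₋₂ (and likewise for the denominators kₖ):
a_0 = 5: 5/1
a_1 = 2: 11/2
a_2 = 10: 115/21
a_3 = 2: 241/44
a_4 = 10: 2525/461
a_5 = 2: 5291/966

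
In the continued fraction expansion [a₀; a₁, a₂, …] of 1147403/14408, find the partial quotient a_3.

1

1147403 ÷ 14408 → quotient 79, remainder 9171
14408 ÷ 9171 → quotient 1, remainder 5237
9171 ÷ 5237 → quotient 1, remainder 3934
5237 ÷ 3934 → quotient 1, remainder 1303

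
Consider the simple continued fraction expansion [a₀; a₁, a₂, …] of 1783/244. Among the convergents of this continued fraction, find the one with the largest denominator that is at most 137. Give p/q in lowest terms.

95/13

List convergents until the denominator exceeds the bound:
a_0 = 7: 7/1  (≤ bound)
a_1 = 3: 22/3  (≤ bound)
a_2 = 3: 73/10  (≤ bound)
a_3 = 1: 95/13  (≤ bound)
a_4 = 18: 1783/244  (> 137, stop)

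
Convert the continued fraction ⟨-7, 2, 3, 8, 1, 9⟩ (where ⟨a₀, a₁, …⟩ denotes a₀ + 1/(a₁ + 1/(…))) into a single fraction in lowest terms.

Work from the innermost term outward:
Start with 9.
1 + 1/(9/1) = 1 + 1/9 = 10/9
8 + 1/(10/9) = 8 + 9/10 = 89/10
3 + 1/(89/10) = 3 + 10/89 = 277/89
2 + 1/(277/89) = 2 + 89/277 = 643/277
-7 + 1/(643/277) = -7 + 277/643 = -4224/643

-4224/643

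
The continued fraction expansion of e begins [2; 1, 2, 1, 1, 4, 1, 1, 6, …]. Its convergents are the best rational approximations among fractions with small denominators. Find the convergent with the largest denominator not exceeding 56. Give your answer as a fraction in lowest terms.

106/39

a_0 = 2: 2/1  (≤ bound)
a_1 = 1: 3/1  (≤ bound)
a_2 = 2: 8/3  (≤ bound)
a_3 = 1: 11/4  (≤ bound)
a_4 = 1: 19/7  (≤ bound)
a_5 = 4: 87/32  (≤ bound)
a_6 = 1: 106/39  (≤ bound)
a_7 = 1: 193/71  (> 56, stop)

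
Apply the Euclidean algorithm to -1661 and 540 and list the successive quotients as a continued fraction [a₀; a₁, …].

[-4; 1, 12, 5, 1, 6]

⌊-1661/540⌋ = -4, remainder 499
⌊540/499⌋ = 1, remainder 41
⌊499/41⌋ = 12, remainder 7
⌊41/7⌋ = 5, remainder 6
⌊7/6⌋ = 1, remainder 1
⌊6/1⌋ = 6, remainder 0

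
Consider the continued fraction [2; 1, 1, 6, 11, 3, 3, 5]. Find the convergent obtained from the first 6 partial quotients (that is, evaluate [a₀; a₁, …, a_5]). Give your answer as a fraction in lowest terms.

Start with 3.
11 + 1/(3/1) = 11 + 1/3 = 34/3
6 + 1/(34/3) = 6 + 3/34 = 207/34
1 + 1/(207/34) = 1 + 34/207 = 241/207
1 + 1/(241/207) = 1 + 207/241 = 448/241
2 + 1/(448/241) = 2 + 241/448 = 1137/448

1137/448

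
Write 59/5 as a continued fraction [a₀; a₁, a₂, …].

[11; 1, 4]

Repeatedly divide and take the remainder:
⌊59/5⌋ = 11, remainder 4
⌊5/4⌋ = 1, remainder 1
⌊4/1⌋ = 4, remainder 0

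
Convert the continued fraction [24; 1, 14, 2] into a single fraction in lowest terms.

a_0 = 24: 24/1
a_1 = 1: 25/1
a_2 = 14: 374/15
a_3 = 2: 773/31

773/31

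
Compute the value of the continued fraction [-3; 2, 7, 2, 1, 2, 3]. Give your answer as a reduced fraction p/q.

Starting at the tail and folding back:
Start with 3.
2 + 1/(3/1) = 2 + 1/3 = 7/3
1 + 1/(7/3) = 1 + 3/7 = 10/7
2 + 1/(10/7) = 2 + 7/10 = 27/10
7 + 1/(27/10) = 7 + 10/27 = 199/27
2 + 1/(199/27) = 2 + 27/199 = 425/199
-3 + 1/(425/199) = -3 + 199/425 = -1076/425

-1076/425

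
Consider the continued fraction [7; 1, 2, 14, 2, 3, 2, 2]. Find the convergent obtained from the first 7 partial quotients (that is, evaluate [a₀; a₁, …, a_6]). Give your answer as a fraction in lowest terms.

a_0 = 7: 7/1
a_1 = 1: 8/1
a_2 = 2: 23/3
a_3 = 14: 330/43
a_4 = 2: 683/89
a_5 = 3: 2379/310
a_6 = 2: 5441/709

5441/709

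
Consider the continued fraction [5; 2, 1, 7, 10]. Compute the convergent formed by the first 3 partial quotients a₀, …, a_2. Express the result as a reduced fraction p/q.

Start with 1.
2 + 1/(1/1) = 2 + 1/1 = 3/1
5 + 1/(3/1) = 5 + 1/3 = 16/3

16/3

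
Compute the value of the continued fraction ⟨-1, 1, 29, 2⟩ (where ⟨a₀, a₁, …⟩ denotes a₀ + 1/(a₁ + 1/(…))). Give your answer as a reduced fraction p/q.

a_0 = -1: -1/1
a_1 = 1: 0/1
a_2 = 29: -1/30
a_3 = 2: -2/61

-2/61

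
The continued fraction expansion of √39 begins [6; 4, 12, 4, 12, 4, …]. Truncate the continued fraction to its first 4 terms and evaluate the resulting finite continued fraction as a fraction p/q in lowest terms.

Start with 4.
12 + 1/(4/1) = 12 + 1/4 = 49/4
4 + 1/(49/4) = 4 + 4/49 = 200/49
6 + 1/(200/49) = 6 + 49/200 = 1249/200

1249/200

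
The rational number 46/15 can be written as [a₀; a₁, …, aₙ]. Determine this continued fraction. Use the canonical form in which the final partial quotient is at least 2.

Apply division with remainder until the remainder is 0:
⌊46/15⌋ = 3, remainder 1
⌊15/1⌋ = 15, remainder 0

[3; 15]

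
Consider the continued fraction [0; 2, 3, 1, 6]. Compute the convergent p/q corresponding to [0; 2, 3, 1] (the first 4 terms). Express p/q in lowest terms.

Starting at the tail and folding back:
Start with 1.
3 + 1/(1/1) = 3 + 1/1 = 4/1
2 + 1/(4/1) = 2 + 1/4 = 9/4
0 + 1/(9/4) = 0 + 4/9 = 4/9

4/9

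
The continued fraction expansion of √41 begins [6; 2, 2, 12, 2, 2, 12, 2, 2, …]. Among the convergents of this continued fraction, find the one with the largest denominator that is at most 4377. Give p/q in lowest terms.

25414/3969

a_0 = 6: 6/1  (≤ bound)
a_1 = 2: 13/2  (≤ bound)
a_2 = 2: 32/5  (≤ bound)
a_3 = 12: 397/62  (≤ bound)
a_4 = 2: 826/129  (≤ bound)
a_5 = 2: 2049/320  (≤ bound)
a_6 = 12: 25414/3969  (≤ bound)
a_7 = 2: 52877/8258  (> 4377, stop)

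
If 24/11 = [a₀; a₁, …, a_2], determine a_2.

2

24 = 2·11 + 2, so a_0 = 2
11 = 5·2 + 1, so a_1 = 5
2 = 2·1 + 0, so a_2 = 2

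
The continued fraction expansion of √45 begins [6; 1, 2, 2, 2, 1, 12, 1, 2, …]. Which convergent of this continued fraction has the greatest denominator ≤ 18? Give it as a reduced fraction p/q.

a_0 = 6: 6/1  (≤ bound)
a_1 = 1: 7/1  (≤ bound)
a_2 = 2: 20/3  (≤ bound)
a_3 = 2: 47/7  (≤ bound)
a_4 = 2: 114/17  (≤ bound)
a_5 = 1: 161/24  (> 18, stop)

114/17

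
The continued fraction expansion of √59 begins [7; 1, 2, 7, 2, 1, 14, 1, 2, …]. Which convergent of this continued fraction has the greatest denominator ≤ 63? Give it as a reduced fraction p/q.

361/47

a_0 = 7: 7/1  (≤ bound)
a_1 = 1: 8/1  (≤ bound)
a_2 = 2: 23/3  (≤ bound)
a_3 = 7: 169/22  (≤ bound)
a_4 = 2: 361/47  (≤ bound)
a_5 = 1: 530/69  (> 63, stop)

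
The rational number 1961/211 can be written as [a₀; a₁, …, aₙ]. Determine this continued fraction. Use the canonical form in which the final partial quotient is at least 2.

1961 = 9·211 + 62, so a_0 = 9
211 = 3·62 + 25, so a_1 = 3
62 = 2·25 + 12, so a_2 = 2
25 = 2·12 + 1, so a_3 = 2
12 = 12·1 + 0, so a_4 = 12

[9; 3, 2, 2, 12]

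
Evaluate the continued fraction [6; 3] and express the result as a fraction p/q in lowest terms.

19/3

Compute successive convergents:
a_0 = 6: 6/1
a_1 = 3: 19/3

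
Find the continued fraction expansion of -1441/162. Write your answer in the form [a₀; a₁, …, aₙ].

[-9; 9, 1, 1, 8]

⌊-1441/162⌋ = -9, remainder 17
⌊162/17⌋ = 9, remainder 9
⌊17/9⌋ = 1, remainder 8
⌊9/8⌋ = 1, remainder 1
⌊8/1⌋ = 8, remainder 0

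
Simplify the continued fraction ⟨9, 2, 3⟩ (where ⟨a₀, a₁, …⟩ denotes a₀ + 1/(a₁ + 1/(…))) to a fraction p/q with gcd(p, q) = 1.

66/7

Build up convergents one term at a time:
a_0 = 9: 9/1
a_1 = 2: 19/2
a_2 = 3: 66/7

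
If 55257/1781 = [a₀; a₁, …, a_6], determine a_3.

55257 = 31·1781 + 46, so a_0 = 31
1781 = 38·46 + 33, so a_1 = 38
46 = 1·33 + 13, so a_2 = 1
33 = 2·13 + 7, so a_3 = 2

2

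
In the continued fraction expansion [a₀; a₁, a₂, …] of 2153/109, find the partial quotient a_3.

27

⌊2153/109⌋ = 19, remainder 82
⌊109/82⌋ = 1, remainder 27
⌊82/27⌋ = 3, remainder 1
⌊27/1⌋ = 27, remainder 0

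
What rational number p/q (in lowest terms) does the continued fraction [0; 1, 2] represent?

a_0 = 0: 0/1
a_1 = 1: 1/1
a_2 = 2: 2/3

2/3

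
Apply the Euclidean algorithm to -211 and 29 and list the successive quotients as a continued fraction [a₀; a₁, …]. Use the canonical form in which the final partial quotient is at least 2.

-211 ÷ 29 → quotient -8, remainder 21
29 ÷ 21 → quotient 1, remainder 8
21 ÷ 8 → quotient 2, remainder 5
8 ÷ 5 → quotient 1, remainder 3
5 ÷ 3 → quotient 1, remainder 2
3 ÷ 2 → quotient 1, remainder 1
2 ÷ 1 → quotient 2, remainder 0

[-8; 1, 2, 1, 1, 1, 2]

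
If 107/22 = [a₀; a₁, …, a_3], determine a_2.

6

⌊107/22⌋ = 4, remainder 19
⌊22/19⌋ = 1, remainder 3
⌊19/3⌋ = 6, remainder 1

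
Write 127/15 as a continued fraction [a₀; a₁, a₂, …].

127 = 8·15 + 7, so a_0 = 8
15 = 2·7 + 1, so a_1 = 2
7 = 7·1 + 0, so a_2 = 7

[8; 2, 7]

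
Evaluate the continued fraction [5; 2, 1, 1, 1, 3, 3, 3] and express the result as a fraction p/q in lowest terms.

a_0 = 5: 5/1
a_1 = 2: 11/2
a_2 = 1: 16/3
a_3 = 1: 27/5
a_4 = 1: 43/8
a_5 = 3: 156/29
a_6 = 3: 511/95
a_7 = 3: 1689/314

1689/314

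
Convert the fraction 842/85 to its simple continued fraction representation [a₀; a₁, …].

[9; 1, 9, 1, 1, 1, 2]

Repeatedly divide and take the remainder:
842 = 9·85 + 77, so a_0 = 9
85 = 1·77 + 8, so a_1 = 1
77 = 9·8 + 5, so a_2 = 9
8 = 1·5 + 3, so a_3 = 1
5 = 1·3 + 2, so a_4 = 1
3 = 1·2 + 1, so a_5 = 1
2 = 2·1 + 0, so a_6 = 2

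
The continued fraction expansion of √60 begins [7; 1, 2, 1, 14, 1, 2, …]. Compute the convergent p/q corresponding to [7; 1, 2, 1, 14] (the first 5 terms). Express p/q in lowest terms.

Starting at the tail and folding back:
Start with 14.
1 + 1/(14/1) = 1 + 1/14 = 15/14
2 + 1/(15/14) = 2 + 14/15 = 44/15
1 + 1/(44/15) = 1 + 15/44 = 59/44
7 + 1/(59/44) = 7 + 44/59 = 457/59

457/59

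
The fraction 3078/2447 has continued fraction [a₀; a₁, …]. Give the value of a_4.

3078 = 1·2447 + 631, so a_0 = 1
2447 = 3·631 + 554, so a_1 = 3
631 = 1·554 + 77, so a_2 = 1
554 = 7·77 + 15, so a_3 = 7
77 = 5·15 + 2, so a_4 = 5

5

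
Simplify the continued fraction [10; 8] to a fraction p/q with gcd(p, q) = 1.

81/8

Collapse the nested fraction from the inside out:
Start with 8.
10 + 1/(8/1) = 10 + 1/8 = 81/8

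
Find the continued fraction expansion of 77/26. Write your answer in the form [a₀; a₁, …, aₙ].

[2; 1, 25]

⌊77/26⌋ = 2, remainder 25
⌊26/25⌋ = 1, remainder 1
⌊25/1⌋ = 25, remainder 0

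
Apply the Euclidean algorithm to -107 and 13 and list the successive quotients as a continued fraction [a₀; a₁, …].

[-9; 1, 3, 3]

-107 = -9·13 + 10, so a_0 = -9
13 = 1·10 + 3, so a_1 = 1
10 = 3·3 + 1, so a_2 = 3
3 = 3·1 + 0, so a_3 = 3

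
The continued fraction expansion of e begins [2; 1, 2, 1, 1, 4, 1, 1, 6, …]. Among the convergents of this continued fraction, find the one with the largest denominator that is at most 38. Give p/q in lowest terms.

87/32

a_0 = 2: 2/1  (≤ bound)
a_1 = 1: 3/1  (≤ bound)
a_2 = 2: 8/3  (≤ bound)
a_3 = 1: 11/4  (≤ bound)
a_4 = 1: 19/7  (≤ bound)
a_5 = 4: 87/32  (≤ bound)
a_6 = 1: 106/39  (> 38, stop)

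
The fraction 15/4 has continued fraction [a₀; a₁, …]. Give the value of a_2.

3

15 = 3·4 + 3, so a_0 = 3
4 = 1·3 + 1, so a_1 = 1
3 = 3·1 + 0, so a_2 = 3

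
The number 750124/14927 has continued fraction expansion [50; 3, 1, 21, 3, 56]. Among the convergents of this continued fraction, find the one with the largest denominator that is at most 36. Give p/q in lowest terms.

201/4

a_0 = 50: 50/1  (≤ bound)
a_1 = 3: 151/3  (≤ bound)
a_2 = 1: 201/4  (≤ bound)
a_3 = 21: 4372/87  (> 36, stop)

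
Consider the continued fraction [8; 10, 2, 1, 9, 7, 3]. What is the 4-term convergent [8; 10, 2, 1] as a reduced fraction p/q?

251/31

Work from the innermost term outward:
Start with 1.
2 + 1/(1/1) = 2 + 1/1 = 3/1
10 + 1/(3/1) = 10 + 1/3 = 31/3
8 + 1/(31/3) = 8 + 3/31 = 251/31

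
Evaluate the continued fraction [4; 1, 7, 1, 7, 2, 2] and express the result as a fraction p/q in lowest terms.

Use the convergent recurrence hₖ = aₖ·hₖ₋₁ + hₖ₋₂ (and likewise for the denominators kₖ):
a_0 = 4: 4/1
a_1 = 1: 5/1
a_2 = 7: 39/8
a_3 = 1: 44/9
a_4 = 7: 347/71
a_5 = 2: 738/151
a_6 = 2: 1823/373

1823/373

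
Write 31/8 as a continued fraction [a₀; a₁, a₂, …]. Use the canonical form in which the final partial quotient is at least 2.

Repeatedly divide and take the remainder:
⌊31/8⌋ = 3, remainder 7
⌊8/7⌋ = 1, remainder 1
⌊7/1⌋ = 7, remainder 0

[3; 1, 7]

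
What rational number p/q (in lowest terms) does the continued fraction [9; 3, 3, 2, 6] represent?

Start with 6.
2 + 1/(6/1) = 2 + 1/6 = 13/6
3 + 1/(13/6) = 3 + 6/13 = 45/13
3 + 1/(45/13) = 3 + 13/45 = 148/45
9 + 1/(148/45) = 9 + 45/148 = 1377/148

1377/148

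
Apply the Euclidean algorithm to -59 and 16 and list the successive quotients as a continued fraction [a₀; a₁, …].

⌊-59/16⌋ = -4, remainder 5
⌊16/5⌋ = 3, remainder 1
⌊5/1⌋ = 5, remainder 0

[-4; 3, 5]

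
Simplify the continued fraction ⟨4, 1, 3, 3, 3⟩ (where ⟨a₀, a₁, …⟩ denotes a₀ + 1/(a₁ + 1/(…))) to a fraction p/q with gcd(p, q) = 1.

205/43

a_0 = 4: 4/1
a_1 = 1: 5/1
a_2 = 3: 19/4
a_3 = 3: 62/13
a_4 = 3: 205/43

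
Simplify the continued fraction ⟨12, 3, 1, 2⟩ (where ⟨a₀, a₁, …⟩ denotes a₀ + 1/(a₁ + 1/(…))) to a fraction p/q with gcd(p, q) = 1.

Start with 2.
1 + 1/(2/1) = 1 + 1/2 = 3/2
3 + 1/(3/2) = 3 + 2/3 = 11/3
12 + 1/(11/3) = 12 + 3/11 = 135/11

135/11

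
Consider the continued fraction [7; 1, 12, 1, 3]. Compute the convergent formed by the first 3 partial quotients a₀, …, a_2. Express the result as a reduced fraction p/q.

Collapse the nested fraction from the inside out:
Start with 12.
1 + 1/(12/1) = 1 + 1/12 = 13/12
7 + 1/(13/12) = 7 + 12/13 = 103/13

103/13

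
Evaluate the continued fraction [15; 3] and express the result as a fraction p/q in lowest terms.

46/3

Start with 3.
15 + 1/(3/1) = 15 + 1/3 = 46/3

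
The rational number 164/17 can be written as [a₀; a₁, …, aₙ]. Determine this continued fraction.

164 = 9·17 + 11, so a_0 = 9
17 = 1·11 + 6, so a_1 = 1
11 = 1·6 + 5, so a_2 = 1
6 = 1·5 + 1, so a_3 = 1
5 = 5·1 + 0, so a_4 = 5

[9; 1, 1, 1, 5]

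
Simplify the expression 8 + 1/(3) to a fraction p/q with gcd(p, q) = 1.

25/3

Start with 3.
8 + 1/(3/1) = 8 + 1/3 = 25/3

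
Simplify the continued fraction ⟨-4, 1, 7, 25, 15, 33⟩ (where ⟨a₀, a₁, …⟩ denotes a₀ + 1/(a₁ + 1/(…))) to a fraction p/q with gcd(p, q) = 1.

Build up convergents one term at a time:
a_0 = -4: -4/1
a_1 = 1: -3/1
a_2 = 7: -25/8
a_3 = 25: -628/201
a_4 = 15: -9445/3023
a_5 = 33: -312313/99960

-312313/99960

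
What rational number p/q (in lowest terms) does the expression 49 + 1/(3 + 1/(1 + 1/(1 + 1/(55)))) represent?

19172/389

Start with 55.
1 + 1/(55/1) = 1 + 1/55 = 56/55
1 + 1/(56/55) = 1 + 55/56 = 111/56
3 + 1/(111/56) = 3 + 56/111 = 389/111
49 + 1/(389/111) = 49 + 111/389 = 19172/389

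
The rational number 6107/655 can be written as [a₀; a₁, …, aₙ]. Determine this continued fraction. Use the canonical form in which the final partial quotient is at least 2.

6107 = 9·655 + 212, so a_0 = 9
655 = 3·212 + 19, so a_1 = 3
212 = 11·19 + 3, so a_2 = 11
19 = 6·3 + 1, so a_3 = 6
3 = 3·1 + 0, so a_4 = 3

[9; 3, 11, 6, 3]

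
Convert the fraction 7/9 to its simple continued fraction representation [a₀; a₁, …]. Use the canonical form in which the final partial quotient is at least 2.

Apply division with remainder until the remainder is 0:
7 ÷ 9 → quotient 0, remainder 7
9 ÷ 7 → quotient 1, remainder 2
7 ÷ 2 → quotient 3, remainder 1
2 ÷ 1 → quotient 2, remainder 0

[0; 1, 3, 2]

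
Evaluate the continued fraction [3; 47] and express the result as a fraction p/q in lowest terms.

Start with 47.
3 + 1/(47/1) = 3 + 1/47 = 142/47

142/47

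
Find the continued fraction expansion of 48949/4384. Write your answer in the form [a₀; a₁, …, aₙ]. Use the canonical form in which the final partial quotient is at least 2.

[11; 6, 21, 3, 11]

⌊48949/4384⌋ = 11, remainder 725
⌊4384/725⌋ = 6, remainder 34
⌊725/34⌋ = 21, remainder 11
⌊34/11⌋ = 3, remainder 1
⌊11/1⌋ = 11, remainder 0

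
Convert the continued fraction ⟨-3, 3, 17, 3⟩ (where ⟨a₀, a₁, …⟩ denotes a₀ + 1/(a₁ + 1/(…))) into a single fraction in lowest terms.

-425/159

Compute successive convergents:
a_0 = -3: -3/1
a_1 = 3: -8/3
a_2 = 17: -139/52
a_3 = 3: -425/159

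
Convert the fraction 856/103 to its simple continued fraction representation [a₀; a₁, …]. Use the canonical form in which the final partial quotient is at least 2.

856 = 8·103 + 32, so a_0 = 8
103 = 3·32 + 7, so a_1 = 3
32 = 4·7 + 4, so a_2 = 4
7 = 1·4 + 3, so a_3 = 1
4 = 1·3 + 1, so a_4 = 1
3 = 3·1 + 0, so a_5 = 3

[8; 3, 4, 1, 1, 3]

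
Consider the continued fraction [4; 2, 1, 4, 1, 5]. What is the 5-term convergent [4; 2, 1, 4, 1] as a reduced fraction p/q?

74/17

Collapse the nested fraction from the inside out:
Start with 1.
4 + 1/(1/1) = 4 + 1/1 = 5/1
1 + 1/(5/1) = 1 + 1/5 = 6/5
2 + 1/(6/5) = 2 + 5/6 = 17/6
4 + 1/(17/6) = 4 + 6/17 = 74/17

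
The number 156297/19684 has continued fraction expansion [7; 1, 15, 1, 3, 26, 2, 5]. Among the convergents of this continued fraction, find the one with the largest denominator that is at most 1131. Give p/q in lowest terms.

List convergents until the denominator exceeds the bound:
a_0 = 7: 7/1  (≤ bound)
a_1 = 1: 8/1  (≤ bound)
a_2 = 15: 127/16  (≤ bound)
a_3 = 1: 135/17  (≤ bound)
a_4 = 3: 532/67  (≤ bound)
a_5 = 26: 13967/1759  (> 1131, stop)

532/67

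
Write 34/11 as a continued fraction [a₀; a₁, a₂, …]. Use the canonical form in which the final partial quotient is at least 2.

34 ÷ 11 → quotient 3, remainder 1
11 ÷ 1 → quotient 11, remainder 0

[3; 11]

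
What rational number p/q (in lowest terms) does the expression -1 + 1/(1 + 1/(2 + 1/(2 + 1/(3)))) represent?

Build up convergents one term at a time:
a_0 = -1: -1/1
a_1 = 1: 0/1
a_2 = 2: -1/3
a_3 = 2: -2/7
a_4 = 3: -7/24

-7/24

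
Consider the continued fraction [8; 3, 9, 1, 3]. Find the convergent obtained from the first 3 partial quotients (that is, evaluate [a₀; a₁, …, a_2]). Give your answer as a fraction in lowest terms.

Use the convergent recurrence hₖ = aₖ·hₖ₋₁ + hₖ₋₂ (and likewise for the denominators kₖ):
a_0 = 8: 8/1
a_1 = 3: 25/3
a_2 = 9: 233/28

233/28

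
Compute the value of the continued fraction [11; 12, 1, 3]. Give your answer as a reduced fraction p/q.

Work from the innermost term outward:
Start with 3.
1 + 1/(3/1) = 1 + 1/3 = 4/3
12 + 1/(4/3) = 12 + 3/4 = 51/4
11 + 1/(51/4) = 11 + 4/51 = 565/51

565/51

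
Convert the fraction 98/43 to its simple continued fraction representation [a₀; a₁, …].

[2; 3, 1, 1, 2, 2]

⌊98/43⌋ = 2, remainder 12
⌊43/12⌋ = 3, remainder 7
⌊12/7⌋ = 1, remainder 5
⌊7/5⌋ = 1, remainder 2
⌊5/2⌋ = 2, remainder 1
⌊2/1⌋ = 2, remainder 0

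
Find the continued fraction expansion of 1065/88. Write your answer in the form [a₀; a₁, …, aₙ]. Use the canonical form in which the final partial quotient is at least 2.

[12; 9, 1, 3, 2]

1065 = 12·88 + 9, so a_0 = 12
88 = 9·9 + 7, so a_1 = 9
9 = 1·7 + 2, so a_2 = 1
7 = 3·2 + 1, so a_3 = 3
2 = 2·1 + 0, so a_4 = 2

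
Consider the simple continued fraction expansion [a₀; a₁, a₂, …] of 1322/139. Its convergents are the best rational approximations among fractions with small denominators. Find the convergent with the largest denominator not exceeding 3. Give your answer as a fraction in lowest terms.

a_0 = 9: 9/1  (≤ bound)
a_1 = 1: 10/1  (≤ bound)
a_2 = 1: 19/2  (≤ bound)
a_3 = 22: 428/45  (> 3, stop)

19/2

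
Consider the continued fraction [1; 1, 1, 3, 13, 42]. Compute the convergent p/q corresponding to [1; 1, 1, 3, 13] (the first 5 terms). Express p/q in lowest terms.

Starting at the tail and folding back:
Start with 13.
3 + 1/(13/1) = 3 + 1/13 = 40/13
1 + 1/(40/13) = 1 + 13/40 = 53/40
1 + 1/(53/40) = 1 + 40/53 = 93/53
1 + 1/(93/53) = 1 + 53/93 = 146/93

146/93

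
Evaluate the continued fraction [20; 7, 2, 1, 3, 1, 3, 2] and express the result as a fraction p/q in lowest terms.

17780/883

Start with 2.
3 + 1/(2/1) = 3 + 1/2 = 7/2
1 + 1/(7/2) = 1 + 2/7 = 9/7
3 + 1/(9/7) = 3 + 7/9 = 34/9
1 + 1/(34/9) = 1 + 9/34 = 43/34
2 + 1/(43/34) = 2 + 34/43 = 120/43
7 + 1/(120/43) = 7 + 43/120 = 883/120
20 + 1/(883/120) = 20 + 120/883 = 17780/883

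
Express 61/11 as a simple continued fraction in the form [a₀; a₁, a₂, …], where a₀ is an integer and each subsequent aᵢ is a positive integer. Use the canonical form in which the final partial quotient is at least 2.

[5; 1, 1, 5]

Apply division with remainder until the remainder is 0:
⌊61/11⌋ = 5, remainder 6
⌊11/6⌋ = 1, remainder 5
⌊6/5⌋ = 1, remainder 1
⌊5/1⌋ = 5, remainder 0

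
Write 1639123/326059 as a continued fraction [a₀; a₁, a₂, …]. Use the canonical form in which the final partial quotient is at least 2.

1639123 ÷ 326059 → quotient 5, remainder 8828
326059 ÷ 8828 → quotient 36, remainder 8251
8828 ÷ 8251 → quotient 1, remainder 577
8251 ÷ 577 → quotient 14, remainder 173
577 ÷ 173 → quotient 3, remainder 58
173 ÷ 58 → quotient 2, remainder 57
58 ÷ 57 → quotient 1, remainder 1
57 ÷ 1 → quotient 57, remainder 0

[5; 36, 1, 14, 3, 2, 1, 57]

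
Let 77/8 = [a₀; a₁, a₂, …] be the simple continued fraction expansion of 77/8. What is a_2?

Apply division with remainder until the remainder is 0:
77 = 9·8 + 5, so a_0 = 9
8 = 1·5 + 3, so a_1 = 1
5 = 1·3 + 2, so a_2 = 1

1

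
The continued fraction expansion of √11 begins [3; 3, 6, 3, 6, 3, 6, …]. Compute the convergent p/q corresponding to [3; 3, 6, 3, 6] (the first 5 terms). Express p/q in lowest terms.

1257/379

a_0 = 3: 3/1
a_1 = 3: 10/3
a_2 = 6: 63/19
a_3 = 3: 199/60
a_4 = 6: 1257/379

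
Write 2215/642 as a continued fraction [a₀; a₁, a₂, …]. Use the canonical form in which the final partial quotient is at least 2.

[3; 2, 4, 1, 1, 15, 2]

Run the Euclidean algorithm, recording each quotient:
⌊2215/642⌋ = 3, remainder 289
⌊642/289⌋ = 2, remainder 64
⌊289/64⌋ = 4, remainder 33
⌊64/33⌋ = 1, remainder 31
⌊33/31⌋ = 1, remainder 2
⌊31/2⌋ = 15, remainder 1
⌊2/1⌋ = 2, remainder 0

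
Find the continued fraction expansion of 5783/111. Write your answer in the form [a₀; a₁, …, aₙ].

Run the Euclidean algorithm, recording each quotient:
5783 ÷ 111 → quotient 52, remainder 11
111 ÷ 11 → quotient 10, remainder 1
11 ÷ 1 → quotient 11, remainder 0

[52; 10, 11]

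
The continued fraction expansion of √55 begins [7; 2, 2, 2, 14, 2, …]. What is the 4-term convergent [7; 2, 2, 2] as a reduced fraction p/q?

Compute successive convergents:
a_0 = 7: 7/1
a_1 = 2: 15/2
a_2 = 2: 37/5
a_3 = 2: 89/12

89/12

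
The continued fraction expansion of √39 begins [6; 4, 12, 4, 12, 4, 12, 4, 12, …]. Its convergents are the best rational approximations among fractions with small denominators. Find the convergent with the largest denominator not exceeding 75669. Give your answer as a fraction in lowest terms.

62425/9996

a_0 = 6: 6/1  (≤ bound)
a_1 = 4: 25/4  (≤ bound)
a_2 = 12: 306/49  (≤ bound)
a_3 = 4: 1249/200  (≤ bound)
a_4 = 12: 15294/2449  (≤ bound)
a_5 = 4: 62425/9996  (≤ bound)
a_6 = 12: 764394/122401  (> 75669, stop)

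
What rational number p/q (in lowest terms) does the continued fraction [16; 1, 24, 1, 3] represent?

Use the convergent recurrence hₖ = aₖ·hₖ₋₁ + hₖ₋₂ (and likewise for the denominators kₖ):
a_0 = 16: 16/1
a_1 = 1: 17/1
a_2 = 24: 424/25
a_3 = 1: 441/26
a_4 = 3: 1747/103

1747/103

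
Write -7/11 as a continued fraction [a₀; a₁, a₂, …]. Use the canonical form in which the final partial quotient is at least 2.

⌊-7/11⌋ = -1, remainder 4
⌊11/4⌋ = 2, remainder 3
⌊4/3⌋ = 1, remainder 1
⌊3/1⌋ = 3, remainder 0

[-1; 2, 1, 3]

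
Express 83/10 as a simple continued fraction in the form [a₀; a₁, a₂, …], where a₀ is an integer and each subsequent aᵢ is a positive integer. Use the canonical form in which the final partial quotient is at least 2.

[8; 3, 3]

Apply division with remainder until the remainder is 0:
83 = 8·10 + 3, so a_0 = 8
10 = 3·3 + 1, so a_1 = 3
3 = 3·1 + 0, so a_2 = 3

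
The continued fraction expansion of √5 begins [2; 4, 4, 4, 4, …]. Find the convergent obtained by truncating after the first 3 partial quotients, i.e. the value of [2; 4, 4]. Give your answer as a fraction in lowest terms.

Starting at the tail and folding back:
Start with 4.
4 + 1/(4/1) = 4 + 1/4 = 17/4
2 + 1/(17/4) = 2 + 4/17 = 38/17

38/17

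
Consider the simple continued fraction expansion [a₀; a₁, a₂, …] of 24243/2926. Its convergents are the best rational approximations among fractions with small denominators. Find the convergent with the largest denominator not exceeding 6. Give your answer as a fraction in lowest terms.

33/4

a_0 = 8: 8/1  (≤ bound)
a_1 = 3: 25/3  (≤ bound)
a_2 = 1: 33/4  (≤ bound)
a_3 = 1: 58/7  (> 6, stop)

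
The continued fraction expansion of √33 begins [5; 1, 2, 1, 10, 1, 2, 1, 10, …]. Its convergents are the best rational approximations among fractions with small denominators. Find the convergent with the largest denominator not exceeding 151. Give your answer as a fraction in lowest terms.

List convergents until the denominator exceeds the bound:
a_0 = 5: 5/1  (≤ bound)
a_1 = 1: 6/1  (≤ bound)
a_2 = 2: 17/3  (≤ bound)
a_3 = 1: 23/4  (≤ bound)
a_4 = 10: 247/43  (≤ bound)
a_5 = 1: 270/47  (≤ bound)
a_6 = 2: 787/137  (≤ bound)
a_7 = 1: 1057/184  (> 151, stop)

787/137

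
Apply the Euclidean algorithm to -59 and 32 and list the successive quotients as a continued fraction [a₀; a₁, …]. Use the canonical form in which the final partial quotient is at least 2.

Run the Euclidean algorithm, recording each quotient:
-59 ÷ 32 → quotient -2, remainder 5
32 ÷ 5 → quotient 6, remainder 2
5 ÷ 2 → quotient 2, remainder 1
2 ÷ 1 → quotient 2, remainder 0

[-2; 6, 2, 2]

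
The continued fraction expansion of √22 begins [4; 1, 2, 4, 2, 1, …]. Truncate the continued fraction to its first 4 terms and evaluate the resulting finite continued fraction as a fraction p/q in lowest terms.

61/13

Build up convergents one term at a time:
a_0 = 4: 4/1
a_1 = 1: 5/1
a_2 = 2: 14/3
a_3 = 4: 61/13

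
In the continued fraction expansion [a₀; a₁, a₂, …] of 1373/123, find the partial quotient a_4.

2

1373 ÷ 123 → quotient 11, remainder 20
123 ÷ 20 → quotient 6, remainder 3
20 ÷ 3 → quotient 6, remainder 2
3 ÷ 2 → quotient 1, remainder 1
2 ÷ 1 → quotient 2, remainder 0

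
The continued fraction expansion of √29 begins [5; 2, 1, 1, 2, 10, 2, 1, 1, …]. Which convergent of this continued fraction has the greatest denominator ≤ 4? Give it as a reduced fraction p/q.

16/3

List convergents until the denominator exceeds the bound:
a_0 = 5: 5/1  (≤ bound)
a_1 = 2: 11/2  (≤ bound)
a_2 = 1: 16/3  (≤ bound)
a_3 = 1: 27/5  (> 4, stop)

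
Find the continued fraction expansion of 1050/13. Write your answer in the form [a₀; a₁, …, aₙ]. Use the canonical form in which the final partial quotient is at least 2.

[80; 1, 3, 3]

Apply division with remainder until the remainder is 0:
1050 = 80·13 + 10, so a_0 = 80
13 = 1·10 + 3, so a_1 = 1
10 = 3·3 + 1, so a_2 = 3
3 = 3·1 + 0, so a_3 = 3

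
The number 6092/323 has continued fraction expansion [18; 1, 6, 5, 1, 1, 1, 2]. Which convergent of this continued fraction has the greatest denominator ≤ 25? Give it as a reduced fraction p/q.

a_0 = 18: 18/1  (≤ bound)
a_1 = 1: 19/1  (≤ bound)
a_2 = 6: 132/7  (≤ bound)
a_3 = 5: 679/36  (> 25, stop)

132/7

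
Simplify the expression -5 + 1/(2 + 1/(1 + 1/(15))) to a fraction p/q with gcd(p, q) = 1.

-219/47

Starting at the tail and folding back:
Start with 15.
1 + 1/(15/1) = 1 + 1/15 = 16/15
2 + 1/(16/15) = 2 + 15/16 = 47/16
-5 + 1/(47/16) = -5 + 16/47 = -219/47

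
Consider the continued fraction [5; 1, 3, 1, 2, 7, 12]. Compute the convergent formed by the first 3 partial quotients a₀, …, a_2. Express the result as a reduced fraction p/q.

Starting at the tail and folding back:
Start with 3.
1 + 1/(3/1) = 1 + 1/3 = 4/3
5 + 1/(4/3) = 5 + 3/4 = 23/4

23/4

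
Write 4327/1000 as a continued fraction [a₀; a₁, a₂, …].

[4; 3, 17, 4, 1, 3]

4327 = 4·1000 + 327, so a_0 = 4
1000 = 3·327 + 19, so a_1 = 3
327 = 17·19 + 4, so a_2 = 17
19 = 4·4 + 3, so a_3 = 4
4 = 1·3 + 1, so a_4 = 1
3 = 3·1 + 0, so a_5 = 3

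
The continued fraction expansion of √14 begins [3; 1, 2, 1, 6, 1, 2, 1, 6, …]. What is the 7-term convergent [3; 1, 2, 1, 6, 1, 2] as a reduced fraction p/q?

Work from the innermost term outward:
Start with 2.
1 + 1/(2/1) = 1 + 1/2 = 3/2
6 + 1/(3/2) = 6 + 2/3 = 20/3
1 + 1/(20/3) = 1 + 3/20 = 23/20
2 + 1/(23/20) = 2 + 20/23 = 66/23
1 + 1/(66/23) = 1 + 23/66 = 89/66
3 + 1/(89/66) = 3 + 66/89 = 333/89

333/89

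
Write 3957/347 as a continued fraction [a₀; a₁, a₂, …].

[11; 2, 2, 11, 6]

Apply division with remainder until the remainder is 0:
3957 = 11·347 + 140, so a_0 = 11
347 = 2·140 + 67, so a_1 = 2
140 = 2·67 + 6, so a_2 = 2
67 = 11·6 + 1, so a_3 = 11
6 = 6·1 + 0, so a_4 = 6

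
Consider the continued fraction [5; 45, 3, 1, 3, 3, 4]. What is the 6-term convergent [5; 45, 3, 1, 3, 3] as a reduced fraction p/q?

11139/2218

a_0 = 5: 5/1
a_1 = 45: 226/45
a_2 = 3: 683/136
a_3 = 1: 909/181
a_4 = 3: 3410/679
a_5 = 3: 11139/2218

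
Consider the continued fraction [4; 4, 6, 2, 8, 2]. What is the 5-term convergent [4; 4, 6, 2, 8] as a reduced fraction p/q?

1938/457

Use the convergent recurrence hₖ = aₖ·hₖ₋₁ + hₖ₋₂ (and likewise for the denominators kₖ):
a_0 = 4: 4/1
a_1 = 4: 17/4
a_2 = 6: 106/25
a_3 = 2: 229/54
a_4 = 8: 1938/457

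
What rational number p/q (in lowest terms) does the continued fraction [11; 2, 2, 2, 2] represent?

331/29

Starting at the tail and folding back:
Start with 2.
2 + 1/(2/1) = 2 + 1/2 = 5/2
2 + 1/(5/2) = 2 + 2/5 = 12/5
2 + 1/(12/5) = 2 + 5/12 = 29/12
11 + 1/(29/12) = 11 + 12/29 = 331/29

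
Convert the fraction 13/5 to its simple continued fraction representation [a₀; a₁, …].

13 = 2·5 + 3, so a_0 = 2
5 = 1·3 + 2, so a_1 = 1
3 = 1·2 + 1, so a_2 = 1
2 = 2·1 + 0, so a_3 = 2

[2; 1, 1, 2]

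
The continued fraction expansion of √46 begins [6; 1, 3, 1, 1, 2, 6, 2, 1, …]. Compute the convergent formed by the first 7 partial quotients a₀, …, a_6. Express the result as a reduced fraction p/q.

Start with 6.
2 + 1/(6/1) = 2 + 1/6 = 13/6
1 + 1/(13/6) = 1 + 6/13 = 19/13
1 + 1/(19/13) = 1 + 13/19 = 32/19
3 + 1/(32/19) = 3 + 19/32 = 115/32
1 + 1/(115/32) = 1 + 32/115 = 147/115
6 + 1/(147/115) = 6 + 115/147 = 997/147

997/147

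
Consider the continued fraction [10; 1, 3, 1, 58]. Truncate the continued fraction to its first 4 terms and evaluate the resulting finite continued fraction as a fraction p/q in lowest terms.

Work from the innermost term outward:
Start with 1.
3 + 1/(1/1) = 3 + 1/1 = 4/1
1 + 1/(4/1) = 1 + 1/4 = 5/4
10 + 1/(5/4) = 10 + 4/5 = 54/5

54/5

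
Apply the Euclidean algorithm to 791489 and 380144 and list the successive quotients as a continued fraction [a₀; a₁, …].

Repeatedly divide and take the remainder:
791489 ÷ 380144 → quotient 2, remainder 31201
380144 ÷ 31201 → quotient 12, remainder 5732
31201 ÷ 5732 → quotient 5, remainder 2541
5732 ÷ 2541 → quotient 2, remainder 650
2541 ÷ 650 → quotient 3, remainder 591
650 ÷ 591 → quotient 1, remainder 59
591 ÷ 59 → quotient 10, remainder 1
59 ÷ 1 → quotient 59, remainder 0

[2; 12, 5, 2, 3, 1, 10, 59]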